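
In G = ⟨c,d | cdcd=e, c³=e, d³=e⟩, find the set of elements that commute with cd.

⟨cd⟩ ⊆ C_G(cd) since powers of cd commute with cd; so |C_G(cd)| ≥ |⟨cd⟩| = 2.
By orbit–stabilizer, |C_G(cd)| = |G| / |conj. class of cd| = 12 / 3 = 4.
The 4 elements commuting with cd are {e, cd, c²d², cd²c}.

Answer: {e, cd, c²d², cd²c}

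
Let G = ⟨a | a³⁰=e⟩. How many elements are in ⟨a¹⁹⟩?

|⟨a¹⁹⟩| equals the order of a¹⁹. Compute successive powers until reaching e:
  (a¹⁹)¹ = a¹⁹, (a¹⁹)² = a⁸, (a¹⁹)³ = a²⁷, (a¹⁹)⁴ = a¹⁶, (a¹⁹)⁵ = a⁵, (a¹⁹)⁶ = a²⁴, (a¹⁹)⁷ = a¹³, (a¹⁹)⁸ = a², (a¹⁹)⁹ = a²¹, (a¹⁹)¹⁰ = a¹⁰, (a¹⁹)¹¹ = a²⁹, (a¹⁹)¹² = a¹⁸, (a¹⁹)¹³ = a⁷, (a¹⁹)¹⁴ = a²⁶, (a¹⁹)¹⁵ = a¹⁵, (a¹⁹)¹⁶ = a⁴, (a¹⁹)¹⁷ = a²³, (a¹⁹)¹⁸ = a¹², (a¹⁹)¹⁹ = a, (a¹⁹)²⁰ = a²⁰, (a¹⁹)²¹ = a⁹, (a¹⁹)²² = a²⁸, (a¹⁹)²³ = a¹⁷, (a¹⁹)²⁴ = a⁶, (a¹⁹)²⁵ = a²⁵, (a¹⁹)²⁶ = a¹⁴, (a¹⁹)²⁷ = a³, (a¹⁹)²⁸ = a²², (a¹⁹)²⁹ = a¹¹, (a¹⁹)³⁰ = e.
The smallest positive k with (a¹⁹)ᵏ = e is 30, so |⟨a¹⁹⟩| = 30.

Answer: 30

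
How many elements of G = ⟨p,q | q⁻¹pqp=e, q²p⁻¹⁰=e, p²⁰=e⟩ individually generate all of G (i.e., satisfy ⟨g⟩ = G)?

⟨g⟩ = G would require ord(g) = |G| = 40, but the maximum element order in G is 20 < 40. So G is not cyclic and no single element generates it: the count is 0.

Answer: 0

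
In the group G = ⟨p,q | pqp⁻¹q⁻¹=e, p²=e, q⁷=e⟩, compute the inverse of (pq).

The order of (pq) is 14 (smallest k with (pq)ᵏ = e), so (pq)⁻¹ = (pq)¹³ = pq⁶.
Check: (pq) · (pq⁶) → (pq) · p = q;   q · q⁶ = e, giving e as required.

Answer: pq⁶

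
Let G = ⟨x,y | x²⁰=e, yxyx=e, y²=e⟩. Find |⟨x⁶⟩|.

|⟨x⁶⟩| equals the order of x⁶. Compute successive powers until reaching e:
  (x⁶)¹ = x⁶, (x⁶)² = x¹², (x⁶)³ = x¹⁸, (x⁶)⁴ = x⁴, (x⁶)⁵ = x¹⁰, (x⁶)⁶ = x¹⁶, (x⁶)⁷ = x², (x⁶)⁸ = x⁸, (x⁶)⁹ = x¹⁴, (x⁶)¹⁰ = e.
The smallest positive k with (x⁶)ᵏ = e is 10, so |⟨x⁶⟩| = 10.

Answer: 10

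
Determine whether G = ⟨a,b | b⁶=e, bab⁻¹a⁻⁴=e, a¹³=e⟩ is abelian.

a·b = ab but b·a = a⁴b, so a·b ≠ b·a and G is not abelian.

Answer: No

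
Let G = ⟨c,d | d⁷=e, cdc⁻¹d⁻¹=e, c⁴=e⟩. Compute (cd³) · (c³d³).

Compute (cd³) · (c³d³) by multiplying left to right and reducing via the relations at each step:
  (cd³) · c³ = d³
  (d³) · d³ = d⁶

Answer: d⁶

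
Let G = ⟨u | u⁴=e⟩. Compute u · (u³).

Compute u · (u³) by multiplying left to right and reducing via the relations at each step:
  u · u³ = e

Answer: e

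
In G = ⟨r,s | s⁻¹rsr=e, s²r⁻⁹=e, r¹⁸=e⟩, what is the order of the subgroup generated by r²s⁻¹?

|⟨r²s⁻¹⟩| equals the order of r²s⁻¹. Compute successive powers until reaching e:
  (r²s⁻¹)¹ = r²s⁻¹, (r²s⁻¹)² = r⁹, (r²s⁻¹)³ = r²s, (r²s⁻¹)⁴ = e.
The smallest positive k with (r²s⁻¹)ᵏ = e is 4, so |⟨r²s⁻¹⟩| = 4.

Answer: 4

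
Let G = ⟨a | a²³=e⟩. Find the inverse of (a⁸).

The order of (a⁸) is 23 (smallest k with (a⁸)ᵏ = e), so (a⁸)⁻¹ = (a⁸)²² = a¹⁵.
Check: (a⁸) · (a¹⁵) → (a⁸) · a¹⁵ = e, giving e as required.

Answer: a¹⁵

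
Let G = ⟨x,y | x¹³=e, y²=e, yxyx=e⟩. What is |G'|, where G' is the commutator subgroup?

G' = [G, G] is generated by all commutators. The generator-pair commutators are: [x, y] = x².
The subgroup they normally generate is {e, x, x², x³, x⁴, x⁵, x⁶, x⁷, x⁸, x⁹, x¹⁰, x¹¹, x¹²}, of order 13.
Check: |G/G'| = 26/13 = 2 is the order of the abelianisation.

Answer: 13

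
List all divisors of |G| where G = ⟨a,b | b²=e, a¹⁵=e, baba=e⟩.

|G| = 30 = 2 · 3 · 5. By Lagrange's theorem the order of any subgroup divides 30; the divisors of 30 are 1, 2, 3, 5, 6, 10, 15, 30.

Answer: 1, 2, 3, 5, 6, 10, 15, 30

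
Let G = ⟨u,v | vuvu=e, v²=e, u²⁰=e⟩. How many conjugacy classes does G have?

The conjugacy classes (representative and size) are:
  [e] (size 1), [u] (size 2), [u¹⁸] (size 2), [u³] (size 2), [u⁴] (size 2), [u¹⁵] (size 2), [u¹⁴] (size 2), [u⁷] (size 2), [u¹²] (size 2), [u¹¹] (size 2), [u¹⁰] (size 1), [u¹⁸v] (size 10), [u⁵v] (size 10).
Class equation: 1 + 2 + 2 + 2 + 2 + 2 + 2 + 2 + 2 + 2 + 1 + 10 + 10 = 40 = |G|. So G has 13 conjugacy classes.

Answer: 13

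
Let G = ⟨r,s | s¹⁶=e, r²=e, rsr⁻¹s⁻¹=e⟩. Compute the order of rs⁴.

Compute successive powers until reaching e:
  (rs⁴)¹ = rs⁴, (rs⁴)² = s⁸, (rs⁴)³ = rs¹², (rs⁴)⁴ = e.
The smallest positive k with (rs⁴)ᵏ = e is 4.

Answer: 4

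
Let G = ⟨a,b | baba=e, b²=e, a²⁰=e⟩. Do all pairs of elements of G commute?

a·b = ab but b·a = a¹⁹b, so a·b ≠ b·a and G is not abelian.

Answer: No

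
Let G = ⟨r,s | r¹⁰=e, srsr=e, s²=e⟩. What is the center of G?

An element z ∈ Z(G) iff z commutes with every generator.
For example r⁵ is central: (r⁵)·r = r⁶ = r·(r⁵); (r⁵)·s = r⁵s = s·(r⁵).
Whereas r ∉ Z(G) since r·s = rs ≠ r⁹s = s·r.
Checking each of the 20 elements this way gives Z(G) = {e, r⁵}, of order 2.

Answer: {e, r⁵}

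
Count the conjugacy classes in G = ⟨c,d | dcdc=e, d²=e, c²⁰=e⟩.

The conjugacy classes (representative and size) are:
  [e] (size 1), [c] (size 2), [c¹⁸] (size 2), [c³] (size 2), [c⁴] (size 2), [c¹⁵] (size 2), [c¹⁴] (size 2), [c⁷] (size 2), [c¹²] (size 2), [c¹¹] (size 2), [c¹⁰] (size 1), [c¹⁸d] (size 10), [c⁵d] (size 10).
Class equation: 1 + 2 + 2 + 2 + 2 + 2 + 2 + 2 + 2 + 2 + 1 + 10 + 10 = 40 = |G|. So G has 13 conjugacy classes.

Answer: 13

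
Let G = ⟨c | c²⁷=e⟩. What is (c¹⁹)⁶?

Compute successive powers of (c¹⁹), reducing at each step:
  (c¹⁹)²: (c¹⁹) · c¹⁹ = c¹¹
  (c¹⁹)³: (c¹¹) · c¹⁹ = c³
  (c¹⁹)⁴: (c³) · c¹⁹ = c²²
  (c¹⁹)⁵: (c²²) · c¹⁹ = c¹⁴
  (c¹⁹)⁶: (c¹⁴) · c¹⁹ = c⁶

Answer: c⁶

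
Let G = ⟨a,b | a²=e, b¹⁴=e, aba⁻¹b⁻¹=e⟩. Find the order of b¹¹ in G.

Compute successive powers until reaching e:
  (b¹¹)¹ = b¹¹, (b¹¹)² = b⁸, (b¹¹)³ = b⁵, (b¹¹)⁴ = b², (b¹¹)⁵ = b¹³, (b¹¹)⁶ = b¹⁰, (b¹¹)⁷ = b⁷, (b¹¹)⁸ = b⁴, (b¹¹)⁹ = b, (b¹¹)¹⁰ = b¹², (b¹¹)¹¹ = b⁹, (b¹¹)¹² = b⁶, (b¹¹)¹³ = b³, (b¹¹)¹⁴ = e.
The smallest positive k with (b¹¹)ᵏ = e is 14.

Answer: 14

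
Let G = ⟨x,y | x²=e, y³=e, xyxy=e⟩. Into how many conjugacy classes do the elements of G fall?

The conjugacy classes (representative and size) are:
  [e] (size 1), [xy²] (size 3), [y²] (size 2).
Class equation: 1 + 3 + 2 = 6 = |G|. So G has 3 conjugacy classes.

Answer: 3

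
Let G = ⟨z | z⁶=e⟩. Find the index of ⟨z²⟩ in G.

First find ord(z²) by computing successive powers:
  (z²)¹ = z², (z²)² = z⁴, (z²)³ = e.
So |⟨z²⟩| = ord(z²) = 3. With |G| = 6, by Lagrange [G : ⟨z²⟩] = 6/3 = 2.

Answer: 2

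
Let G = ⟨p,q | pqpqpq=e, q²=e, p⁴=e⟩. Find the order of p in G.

Compute successive powers until reaching e:
  p¹ = p, p² = p², p³ = p³, p⁴ = e.
The smallest positive k with pᵏ = e is 4.

Answer: 4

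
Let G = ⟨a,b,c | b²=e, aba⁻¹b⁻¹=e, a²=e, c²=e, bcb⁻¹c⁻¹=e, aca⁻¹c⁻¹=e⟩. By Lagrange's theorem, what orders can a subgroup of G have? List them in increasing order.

|G| = 8 = 2³. By Lagrange's theorem the order of any subgroup divides 8; the divisors of 8 are 1, 2, 4, 8.

Answer: 1, 2, 4, 8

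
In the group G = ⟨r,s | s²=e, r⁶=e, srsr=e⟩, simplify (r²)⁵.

Compute successive powers of (r²), reducing at each step:
  (r²)²: (r²) · r² = r⁴
  (r²)³: (r⁴) · r² = e
  (r²)⁴: e · r² = r²
  (r²)⁵: (r²) · r² = r⁴

Answer: r⁴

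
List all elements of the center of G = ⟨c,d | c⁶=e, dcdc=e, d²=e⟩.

An element z ∈ Z(G) iff z commutes with every generator.
For example c³ is central: (c³)·c = c⁴ = c·(c³); (c³)·d = c³d = d·(c³).
Whereas c ∉ Z(G) since c·d = cd ≠ c⁵d = d·c.
Checking each of the 12 elements this way gives Z(G) = {e, c³}, of order 2.

Answer: {e, c³}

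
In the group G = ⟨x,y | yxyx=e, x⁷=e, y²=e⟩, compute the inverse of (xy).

The order of (xy) is 2 (smallest k with (xy)ᵏ = e), so (xy)⁻¹ = (xy)¹ = xy.
Check: (xy) · (xy) → (xy) · x = y;   y · y = e, giving e as required.

Answer: xy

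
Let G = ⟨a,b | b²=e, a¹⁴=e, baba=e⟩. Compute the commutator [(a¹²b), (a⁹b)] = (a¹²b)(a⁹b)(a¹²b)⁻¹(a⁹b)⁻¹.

[(a¹²b), (a⁹b)] = (a¹²b)·(a⁹b)·(a¹²b)⁻¹·(a⁹b)⁻¹.
  (a¹²b) · (a⁹b) = a³
  (a³) · (a¹²b) = ab
  (ab) · (a⁹b) = a⁶

Answer: a⁶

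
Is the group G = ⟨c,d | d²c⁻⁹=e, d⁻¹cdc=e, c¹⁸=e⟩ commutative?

c·d = cd but d·c = c⁸d⁻¹, so c·d ≠ d·c and G is not abelian.

Answer: No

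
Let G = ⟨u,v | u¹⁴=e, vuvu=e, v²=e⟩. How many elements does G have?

Enumerate words in the generators, reducing via the relations: the distinct elements are
  {e, u, v, uv, u², u³, u⁴, u⁵, u⁶, u⁷, u⁸, u⁹, u²v, u³v, u¹², u¹³, u¹¹, u¹⁰, u⁴v, u⁵v, u⁶v, u⁷v, u⁸v, u⁹v, u¹²v, u¹³v, u¹¹v, u¹⁰v}.
No further products give new elements, so |G| = 28.

Answer: 28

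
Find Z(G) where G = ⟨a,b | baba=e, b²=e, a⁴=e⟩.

An element z ∈ Z(G) iff z commutes with every generator.
For example a² is central: (a²)·a = a³ = a·(a²); (a²)·b = a²b = b·(a²).
Whereas a ∉ Z(G) since a·b = ab ≠ a³b = b·a.
Checking each of the 8 elements this way gives Z(G) = {e, a²}, of order 2.

Answer: {e, a²}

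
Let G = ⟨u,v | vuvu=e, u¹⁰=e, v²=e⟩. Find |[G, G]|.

G' = [G, G] is generated by all commutators. The generator-pair commutators are: [u, v] = u².
The subgroup they normally generate is {e, u², u⁴, u⁶, u⁸}, of order 5.
Check: |G/G'| = 20/5 = 4 is the order of the abelianisation.

Answer: 5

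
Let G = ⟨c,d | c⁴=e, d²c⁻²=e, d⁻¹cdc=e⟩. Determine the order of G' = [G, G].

G' = [G, G] is generated by all commutators. The generator-pair commutators are: [c, d] = c².
The subgroup they normally generate is {e, c²}, of order 2.
Check: |G/G'| = 8/2 = 4 is the order of the abelianisation.

Answer: 2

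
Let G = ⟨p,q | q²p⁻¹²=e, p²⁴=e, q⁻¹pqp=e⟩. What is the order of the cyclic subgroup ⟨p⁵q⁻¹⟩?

|⟨p⁵q⁻¹⟩| equals the order of p⁵q⁻¹. Compute successive powers until reaching e:
  (p⁵q⁻¹)¹ = p⁵q⁻¹, (p⁵q⁻¹)² = p¹², (p⁵q⁻¹)³ = p⁵q, (p⁵q⁻¹)⁴ = e.
The smallest positive k with (p⁵q⁻¹)ᵏ = e is 4, so |⟨p⁵q⁻¹⟩| = 4.

Answer: 4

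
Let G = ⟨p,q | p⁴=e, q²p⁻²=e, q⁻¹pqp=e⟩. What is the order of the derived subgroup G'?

G' = [G, G] is generated by all commutators. The generator-pair commutators are: [p, q] = p².
The subgroup they normally generate is {e, p²}, of order 2.
Check: |G/G'| = 8/2 = 4 is the order of the abelianisation.

Answer: 2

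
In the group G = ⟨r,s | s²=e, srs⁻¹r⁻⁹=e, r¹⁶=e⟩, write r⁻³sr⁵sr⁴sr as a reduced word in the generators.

Multiply left to right, reducing at each step:
  (r¹³) · s = r¹³s
  (r¹³s) · r⁵ = r¹⁰s
  (r¹⁰s) · s = r¹⁰
  (r¹⁰) · r⁴ = r¹⁴
  (r¹⁴) · s = r¹⁴s
  (r¹⁴s) · r = r⁷s

Answer: r⁷s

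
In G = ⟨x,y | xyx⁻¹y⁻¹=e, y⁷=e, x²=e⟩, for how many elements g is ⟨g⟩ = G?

G is cyclic of order 14. An element generates G iff its order is 14, and a cyclic group of order 14 has exactly φ(14) = 6 such elements.

Answer: 6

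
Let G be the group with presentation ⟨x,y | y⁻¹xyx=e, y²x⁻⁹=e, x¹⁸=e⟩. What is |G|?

Enumerate words in the generators, reducing via the relations: the distinct elements are
  {e, x, y, xy, x², x³, x⁴, x⁵, x⁶, x⁷, x⁸, x⁹, x²y, x³y, x¹², x¹³, x¹¹, x¹⁰, x¹⁴, x¹⁵, x¹⁶, x¹⁷, x⁴y, x⁵y, x⁶y, x⁷y, x⁸y, y⁻¹, xy⁻¹, x²y⁻¹, x³y⁻¹, x⁴y⁻¹, x⁵y⁻¹, x⁶y⁻¹, x⁷y⁻¹, x⁸y⁻¹}.
No further products give new elements, so |G| = 36.

Answer: 36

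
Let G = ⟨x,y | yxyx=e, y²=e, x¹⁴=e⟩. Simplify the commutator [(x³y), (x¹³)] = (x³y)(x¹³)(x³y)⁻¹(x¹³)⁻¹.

[(x³y), (x¹³)] = (x³y)·(x¹³)·(x³y)⁻¹·(x¹³)⁻¹.
  (x³y) · (x¹³) = x⁴y
  (x⁴y) · (x³y) = x
  x · x = x²

Answer: x²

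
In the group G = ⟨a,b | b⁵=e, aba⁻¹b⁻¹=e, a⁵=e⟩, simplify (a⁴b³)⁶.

Compute successive powers of (a⁴b³), reducing at each step:
  (a⁴b³)²: (a⁴b³) · a⁴ = a³b³;   (a³b³) · b³ = a³b
  (a⁴b³)³: (a³b) · a⁴ = a²b;   (a²b) · b³ = a²b⁴
  (a⁴b³)⁴: (a²b⁴) · a⁴ = ab⁴;   (ab⁴) · b³ = ab²
  (a⁴b³)⁵: (ab²) · a⁴ = b²;   (b²) · b³ = e
  (a⁴b³)⁶: e · a⁴ = a⁴;   (a⁴) · b³ = a⁴b³

Answer: a⁴b³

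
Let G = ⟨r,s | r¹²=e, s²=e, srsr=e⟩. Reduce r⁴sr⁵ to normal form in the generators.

Multiply left to right, reducing at each step:
  (r⁴) · s = r⁴s
  (r⁴s) · r⁵ = r¹¹s

Answer: r¹¹s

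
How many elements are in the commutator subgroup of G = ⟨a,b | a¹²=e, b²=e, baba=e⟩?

G' = [G, G] is generated by all commutators. The generator-pair commutators are: [a, b] = a².
The subgroup they normally generate is {e, a², a⁴, a⁶, a⁸, a¹⁰}, of order 6.
Check: |G/G'| = 24/6 = 4 is the order of the abelianisation.

Answer: 6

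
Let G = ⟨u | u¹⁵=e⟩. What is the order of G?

G is generated by a single element, so G is cyclic. The relator gives u¹⁵ = e and no smaller power is forced to be e, so the 15 powers {e, u, u², u³, u⁴, u⁵, u⁶, u⁷, u⁸, u⁹, u¹², u¹³, u¹¹, u¹⁰, u¹⁴} are distinct. Hence |G| = 15.

Answer: 15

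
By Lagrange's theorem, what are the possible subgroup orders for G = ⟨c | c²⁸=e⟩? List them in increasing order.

|G| = 28 = 2² · 7. By Lagrange's theorem the order of any subgroup divides 28; the divisors of 28 are 1, 2, 4, 7, 14, 28.

Answer: 1, 2, 4, 7, 14, 28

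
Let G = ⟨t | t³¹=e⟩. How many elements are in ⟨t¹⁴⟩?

|⟨t¹⁴⟩| equals the order of t¹⁴. Compute successive powers until reaching e:
  (t¹⁴)¹ = t¹⁴, (t¹⁴)² = t²⁸, (t¹⁴)³ = t¹¹, (t¹⁴)⁴ = t²⁵, (t¹⁴)⁵ = t⁸, (t¹⁴)⁶ = t²², (t¹⁴)⁷ = t⁵, (t¹⁴)⁸ = t¹⁹, (t¹⁴)⁹ = t², (t¹⁴)¹⁰ = t¹⁶, (t¹⁴)¹¹ = t³⁰, (t¹⁴)¹² = t¹³, (t¹⁴)¹³ = t²⁷, (t¹⁴)¹⁴ = t¹⁰, (t¹⁴)¹⁵ = t²⁴, (t¹⁴)¹⁶ = t⁷, (t¹⁴)¹⁷ = t²¹, (t¹⁴)¹⁸ = t⁴, (t¹⁴)¹⁹ = t¹⁸, (t¹⁴)²⁰ = t, (t¹⁴)²¹ = t¹⁵, (t¹⁴)²² = t²⁹, (t¹⁴)²³ = t¹², (t¹⁴)²⁴ = t²⁶, (t¹⁴)²⁵ = t⁹, (t¹⁴)²⁶ = t²³, (t¹⁴)²⁷ = t⁶, (t¹⁴)²⁸ = t²⁰, (t¹⁴)²⁹ = t³, (t¹⁴)³⁰ = t¹⁷, (t¹⁴)³¹ = e.
The smallest positive k with (t¹⁴)ᵏ = e is 31, so |⟨t¹⁴⟩| = 31.

Answer: 31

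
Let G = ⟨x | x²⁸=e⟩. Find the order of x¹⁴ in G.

Compute successive powers until reaching e:
  (x¹⁴)¹ = x¹⁴, (x¹⁴)² = e.
The smallest positive k with (x¹⁴)ᵏ = e is 2.

Answer: 2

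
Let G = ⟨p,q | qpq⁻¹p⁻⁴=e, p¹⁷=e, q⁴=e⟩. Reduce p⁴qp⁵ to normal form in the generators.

Multiply left to right, reducing at each step:
  (p⁴) · q = p⁴q
  (p⁴q) · p⁵ = p⁷q

Answer: p⁷q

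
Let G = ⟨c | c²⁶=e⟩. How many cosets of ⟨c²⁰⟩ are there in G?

First find ord(c²⁰) by computing successive powers:
  (c²⁰)¹ = c²⁰, (c²⁰)² = c¹⁴, (c²⁰)³ = c⁸, (c²⁰)⁴ = c², (c²⁰)⁵ = c²², (c²⁰)⁶ = c¹⁶, (c²⁰)⁷ = c¹⁰, (c²⁰)⁸ = c⁴, (c²⁰)⁹ = c²⁴, (c²⁰)¹⁰ = c¹⁸, (c²⁰)¹¹ = c¹², (c²⁰)¹² = c⁶, (c²⁰)¹³ = e.
So |⟨c²⁰⟩| = ord(c²⁰) = 13. With |G| = 26, by Lagrange [G : ⟨c²⁰⟩] = 26/13 = 2.

Answer: 2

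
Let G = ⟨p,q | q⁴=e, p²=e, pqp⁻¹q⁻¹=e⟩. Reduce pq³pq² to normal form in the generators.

Multiply left to right, reducing at each step:
  p · q³ = pq³
  (pq³) · p = q³
  (q³) · q² = q

Answer: q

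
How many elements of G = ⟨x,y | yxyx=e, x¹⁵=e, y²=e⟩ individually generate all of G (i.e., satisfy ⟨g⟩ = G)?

⟨g⟩ = G would require ord(g) = |G| = 30, but the maximum element order in G is 15 < 30. So G is not cyclic and no single element generates it: the count is 0.

Answer: 0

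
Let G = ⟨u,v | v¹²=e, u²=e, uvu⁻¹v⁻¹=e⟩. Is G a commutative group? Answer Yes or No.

Each pair of generators commutes: u·v = uv = v·u. Since the generators pairwise commute, every element of G commutes with every other, so G is abelian.

Answer: Yes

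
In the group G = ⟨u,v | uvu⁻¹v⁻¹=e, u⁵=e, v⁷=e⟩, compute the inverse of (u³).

The order of (u³) is 5 (smallest k with (u³)ᵏ = e), so (u³)⁻¹ = (u³)⁴ = u².
Check: (u³) · (u²) → (u³) · u² = e, giving e as required.

Answer: u²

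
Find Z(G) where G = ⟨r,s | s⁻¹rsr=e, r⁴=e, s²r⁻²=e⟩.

An element z ∈ Z(G) iff z commutes with every generator.
For example r² is central: (r²)·r = r³ = r·(r²); (r²)·s = s⁻¹ = s·(r²).
Whereas r ∉ Z(G) since r·s = rs ≠ rs⁻¹ = s·r.
Checking each of the 8 elements this way gives Z(G) = {e, r²}, of order 2.

Answer: {e, r²}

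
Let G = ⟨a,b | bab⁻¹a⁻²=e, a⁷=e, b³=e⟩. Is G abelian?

a·b = ab but b·a = a²b, so a·b ≠ b·a and G is not abelian.

Answer: No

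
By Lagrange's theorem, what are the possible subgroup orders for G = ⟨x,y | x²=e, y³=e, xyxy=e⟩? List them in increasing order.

|G| = 6 = 2 · 3. By Lagrange's theorem the order of any subgroup divides 6; the divisors of 6 are 1, 2, 3, 6.

Answer: 1, 2, 3, 6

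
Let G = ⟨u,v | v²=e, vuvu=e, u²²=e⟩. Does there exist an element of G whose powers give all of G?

Every cyclic group is abelian. But u·v = uv while v·u = u²¹v, so u·v ≠ v·u and G is not abelian. Hence G is not cyclic.

Answer: No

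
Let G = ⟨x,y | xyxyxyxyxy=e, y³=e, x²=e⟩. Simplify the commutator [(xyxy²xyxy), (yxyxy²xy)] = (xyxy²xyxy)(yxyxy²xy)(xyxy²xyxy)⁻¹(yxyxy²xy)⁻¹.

[(xyxy²xyxy), (yxyxy²xy)] = (xyxy²xyxy)·(yxyxy²xy)·(xyxy²xyxy)⁻¹·(yxyxy²xy)⁻¹.
  (xyxy²xyxy) · (yxyxy²xy) = yxy²xyx
  (yxy²xyx) · (xyxy²xyxy) = y²xy²xy
  (y²xy²xy) · (y²xyxy²xy²) = yxy²

Answer: yxy²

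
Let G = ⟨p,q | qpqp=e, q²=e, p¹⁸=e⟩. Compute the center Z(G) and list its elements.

An element z ∈ Z(G) iff z commutes with every generator.
For example p⁹ is central: (p⁹)·p = p¹⁰ = p·(p⁹); (p⁹)·q = p⁹q = q·(p⁹).
Whereas p ∉ Z(G) since p·q = pq ≠ p¹⁷q = q·p.
Checking each of the 36 elements this way gives Z(G) = {e, p⁹}, of order 2.

Answer: {e, p⁹}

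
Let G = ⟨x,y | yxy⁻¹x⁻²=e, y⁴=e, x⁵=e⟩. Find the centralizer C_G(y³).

⟨y³⟩ ⊆ C_G(y³) since powers of y³ commute with y³; so |C_G(y³)| ≥ |⟨y³⟩| = 4.
By orbit–stabilizer, |C_G(y³)| = |G| / |conj. class of y³| = 20 / 5 = 4.
The 4 elements commuting with y³ are {e, y, y², y³}.

Answer: {e, y, y², y³}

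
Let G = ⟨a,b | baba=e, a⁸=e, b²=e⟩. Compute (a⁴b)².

Compute successive powers of (a⁴b), reducing at each step:
  (a⁴b)²: (a⁴b) · a⁴ = b;   b · b = e

Answer: e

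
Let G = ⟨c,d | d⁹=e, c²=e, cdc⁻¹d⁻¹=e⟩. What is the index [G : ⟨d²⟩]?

First find ord(d²) by computing successive powers:
  (d²)¹ = d², (d²)² = d⁴, (d²)³ = d⁶, (d²)⁴ = d⁸, (d²)⁵ = d, (d²)⁶ = d³, (d²)⁷ = d⁵, (d²)⁸ = d⁷, (d²)⁹ = e.
So |⟨d²⟩| = ord(d²) = 9. With |G| = 18, by Lagrange [G : ⟨d²⟩] = 18/9 = 2.

Answer: 2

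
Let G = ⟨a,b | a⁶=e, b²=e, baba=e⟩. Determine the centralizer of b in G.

⟨b⟩ ⊆ C_G(b) since powers of b commute with b; so |C_G(b)| ≥ |⟨b⟩| = 2.
By orbit–stabilizer, |C_G(b)| = |G| / |conj. class of b| = 12 / 3 = 4.
The 4 elements commuting with b are {e, a³, b, a³b}.

Answer: {e, a³, b, a³b}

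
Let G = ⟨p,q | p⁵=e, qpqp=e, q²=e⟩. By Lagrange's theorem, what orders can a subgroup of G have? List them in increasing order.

|G| = 10 = 2 · 5. By Lagrange's theorem the order of any subgroup divides 10; the divisors of 10 are 1, 2, 5, 10.

Answer: 1, 2, 5, 10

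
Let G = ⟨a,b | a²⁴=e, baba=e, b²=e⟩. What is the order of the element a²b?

Compute successive powers until reaching e:
  (a²b)¹ = a²b, (a²b)² = e.
The smallest positive k with (a²b)ᵏ = e is 2.

Answer: 2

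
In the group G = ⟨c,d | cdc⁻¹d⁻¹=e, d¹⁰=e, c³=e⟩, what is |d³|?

Compute successive powers until reaching e:
  (d³)¹ = d³, (d³)² = d⁶, (d³)³ = d⁹, (d³)⁴ = d², (d³)⁵ = d⁵, (d³)⁶ = d⁸, (d³)⁷ = d, (d³)⁸ = d⁴, (d³)⁹ = d⁷, (d³)¹⁰ = e.
The smallest positive k with (d³)ᵏ = e is 10.

Answer: 10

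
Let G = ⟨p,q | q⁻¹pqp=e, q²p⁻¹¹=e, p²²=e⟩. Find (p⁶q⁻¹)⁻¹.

The order of (p⁶q⁻¹) is 4 (smallest k with (p⁶q⁻¹)ᵏ = e), so (p⁶q⁻¹)⁻¹ = (p⁶q⁻¹)³ = p⁶q.
Check: (p⁶q⁻¹) · (p⁶q) → (p⁶q⁻¹) · p⁶ = q⁻¹;   (q⁻¹) · q = e, giving e as required.

Answer: p⁶q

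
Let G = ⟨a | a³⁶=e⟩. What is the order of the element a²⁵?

Compute successive powers until reaching e:
  (a²⁵)¹ = a²⁵, (a²⁵)² = a¹⁴, (a²⁵)³ = a³, (a²⁵)⁴ = a²⁸, (a²⁵)⁵ = a¹⁷, (a²⁵)⁶ = a⁶, (a²⁵)⁷ = a³¹, (a²⁵)⁸ = a²⁰, (a²⁵)⁹ = a⁹, (a²⁵)¹⁰ = a³⁴, (a²⁵)¹¹ = a²³, (a²⁵)¹² = a¹², (a²⁵)¹³ = a, (a²⁵)¹⁴ = a²⁶, (a²⁵)¹⁵ = a¹⁵, (a²⁵)¹⁶ = a⁴, (a²⁵)¹⁷ = a²⁹, (a²⁵)¹⁸ = a¹⁸, (a²⁵)¹⁹ = a⁷, (a²⁵)²⁰ = a³², (a²⁵)²¹ = a²¹, (a²⁵)²² = a¹⁰, (a²⁵)²³ = a³⁵, (a²⁵)²⁴ = a²⁴, (a²⁵)²⁵ = a¹³, (a²⁵)²⁶ = a², (a²⁵)²⁷ = a²⁷, (a²⁵)²⁸ = a¹⁶, (a²⁵)²⁹ = a⁵, (a²⁵)³⁰ = a³⁰, (a²⁵)³¹ = a¹⁹, (a²⁵)³² = a⁸, (a²⁵)³³ = a³³, (a²⁵)³⁴ = a²², (a²⁵)³⁵ = a¹¹, (a²⁵)³⁶ = e.
The smallest positive k with (a²⁵)ᵏ = e is 36.

Answer: 36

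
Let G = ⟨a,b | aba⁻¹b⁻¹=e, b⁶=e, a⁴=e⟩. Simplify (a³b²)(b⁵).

Compute (a³b²) · (b⁵) by multiplying left to right and reducing via the relations at each step:
  (a³b²) · b⁵ = a³b

Answer: a³b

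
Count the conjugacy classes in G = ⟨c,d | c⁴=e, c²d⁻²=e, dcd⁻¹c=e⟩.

The conjugacy classes (representative and size) are:
  [e] (size 1), [c³] (size 2), [c²] (size 1), [d⁻¹] (size 2), [cd] (size 2).
Class equation: 1 + 2 + 1 + 2 + 2 = 8 = |G|. So G has 5 conjugacy classes.

Answer: 5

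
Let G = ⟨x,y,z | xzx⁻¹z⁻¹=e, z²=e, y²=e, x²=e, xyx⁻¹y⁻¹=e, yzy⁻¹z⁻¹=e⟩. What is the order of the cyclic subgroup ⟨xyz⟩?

|⟨xyz⟩| equals the order of xyz. Compute successive powers until reaching e:
  (xyz)¹ = xyz, (xyz)² = e.
The smallest positive k with (xyz)ᵏ = e is 2, so |⟨xyz⟩| = 2.

Answer: 2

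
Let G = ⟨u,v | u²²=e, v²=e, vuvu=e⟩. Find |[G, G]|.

G' = [G, G] is generated by all commutators. The generator-pair commutators are: [u, v] = u².
The subgroup they normally generate is {e, u², u⁴, u⁶, u⁸, u¹⁰, u¹², u¹⁴, u¹⁶, u¹⁸, u²⁰}, of order 11.
Check: |G/G'| = 44/11 = 4 is the order of the abelianisation.

Answer: 11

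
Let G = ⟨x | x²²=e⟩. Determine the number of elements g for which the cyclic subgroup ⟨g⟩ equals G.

G is cyclic of order 22. An element generates G iff its order is 22, and a cyclic group of order 22 has exactly φ(22) = 10 such elements.

Answer: 10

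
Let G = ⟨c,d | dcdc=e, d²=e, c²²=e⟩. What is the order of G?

Enumerate words in the generators, reducing via the relations: the distinct elements are
  {c, d, e, cd, c², c³, c⁴, c⁵, c⁶, c⁷, c⁸, c⁹, c²d, c²¹, c²⁰, c³d, c¹², c¹³, c¹¹, c¹⁰, c¹⁴, c¹⁵, c¹⁶, c¹⁷, c¹⁸, c¹⁹, c⁴d, c⁵d, c⁶d, c⁷d, c⁸d, c⁹d, c²¹d, c²⁰d, c¹²d, c¹³d, c¹¹d, c¹⁰d, c¹⁴d, c¹⁵d, c¹⁶d, c¹⁷d, c¹⁸d, c¹⁹d}.
No further products give new elements, so |G| = 44.

Answer: 44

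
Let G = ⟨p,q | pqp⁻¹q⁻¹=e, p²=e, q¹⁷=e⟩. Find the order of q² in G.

Compute successive powers until reaching e:
  (q²)¹ = q², (q²)² = q⁴, (q²)³ = q⁶, (q²)⁴ = q⁸, (q²)⁵ = q¹⁰, (q²)⁶ = q¹², (q²)⁷ = q¹⁴, (q²)⁸ = q¹⁶, (q²)⁹ = q, (q²)¹⁰ = q³, (q²)¹¹ = q⁵, (q²)¹² = q⁷, (q²)¹³ = q⁹, (q²)¹⁴ = q¹¹, (q²)¹⁵ = q¹³, (q²)¹⁶ = q¹⁵, (q²)¹⁷ = e.
The smallest positive k with (q²)ᵏ = e is 17.

Answer: 17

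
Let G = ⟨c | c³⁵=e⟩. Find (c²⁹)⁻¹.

The order of (c²⁹) is 35 (smallest k with (c²⁹)ᵏ = e), so (c²⁹)⁻¹ = (c²⁹)³⁴ = c⁶.
Check: (c²⁹) · (c⁶) → (c²⁹) · c⁶ = e, giving e as required.

Answer: c⁶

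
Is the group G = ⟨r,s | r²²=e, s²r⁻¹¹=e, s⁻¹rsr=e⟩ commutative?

r·s = rs but s·r = r¹⁰s⁻¹, so r·s ≠ s·r and G is not abelian.

Answer: No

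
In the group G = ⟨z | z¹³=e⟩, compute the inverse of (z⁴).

The order of (z⁴) is 13 (smallest k with (z⁴)ᵏ = e), so (z⁴)⁻¹ = (z⁴)¹² = z⁹.
Check: (z⁴) · (z⁹) → (z⁴) · z⁹ = e, giving e as required.

Answer: z⁹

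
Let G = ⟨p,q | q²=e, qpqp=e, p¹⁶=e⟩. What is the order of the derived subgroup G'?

G' = [G, G] is generated by all commutators. The generator-pair commutators are: [p, q] = p².
The subgroup they normally generate is {e, p², p⁴, p⁶, p⁸, p¹⁰, p¹², p¹⁴}, of order 8.
Check: |G/G'| = 32/8 = 4 is the order of the abelianisation.

Answer: 8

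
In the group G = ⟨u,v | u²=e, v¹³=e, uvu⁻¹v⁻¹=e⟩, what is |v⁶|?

Compute successive powers until reaching e:
  (v⁶)¹ = v⁶, (v⁶)² = v¹², (v⁶)³ = v⁵, (v⁶)⁴ = v¹¹, (v⁶)⁵ = v⁴, (v⁶)⁶ = v¹⁰, (v⁶)⁷ = v³, (v⁶)⁸ = v⁹, (v⁶)⁹ = v², (v⁶)¹⁰ = v⁸, (v⁶)¹¹ = v, (v⁶)¹² = v⁷, (v⁶)¹³ = e.
The smallest positive k with (v⁶)ᵏ = e is 13.

Answer: 13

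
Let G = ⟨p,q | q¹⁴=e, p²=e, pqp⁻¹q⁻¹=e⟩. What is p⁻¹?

The order of p is 2 (smallest k with pᵏ = e), so p⁻¹ = p¹ = p.
Check: p · p → p · p = e, giving e as required.

Answer: p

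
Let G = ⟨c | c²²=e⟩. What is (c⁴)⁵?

Compute successive powers of (c⁴), reducing at each step:
  (c⁴)²: (c⁴) · c⁴ = c⁸
  (c⁴)³: (c⁸) · c⁴ = c¹²
  (c⁴)⁴: (c¹²) · c⁴ = c¹⁶
  (c⁴)⁵: (c¹⁶) · c⁴ = c²⁰

Answer: c²⁰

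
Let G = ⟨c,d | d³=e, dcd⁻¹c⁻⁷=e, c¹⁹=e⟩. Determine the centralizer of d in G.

⟨d⟩ ⊆ C_G(d) since powers of d commute with d; so |C_G(d)| ≥ |⟨d⟩| = 3.
By orbit–stabilizer, |C_G(d)| = |G| / |conj. class of d| = 57 / 19 = 3.
The 3 elements commuting with d are {e, d, d²}.

Answer: {e, d, d²}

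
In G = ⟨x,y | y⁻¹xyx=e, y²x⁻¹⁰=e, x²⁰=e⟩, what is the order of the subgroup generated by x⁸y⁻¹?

|⟨x⁸y⁻¹⟩| equals the order of x⁸y⁻¹. Compute successive powers until reaching e:
  (x⁸y⁻¹)¹ = x⁸y⁻¹, (x⁸y⁻¹)² = x¹⁰, (x⁸y⁻¹)³ = x⁸y, (x⁸y⁻¹)⁴ = e.
The smallest positive k with (x⁸y⁻¹)ᵏ = e is 4, so |⟨x⁸y⁻¹⟩| = 4.

Answer: 4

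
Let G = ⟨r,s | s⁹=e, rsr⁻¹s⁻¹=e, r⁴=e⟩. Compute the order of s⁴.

Compute successive powers until reaching e:
  (s⁴)¹ = s⁴, (s⁴)² = s⁸, (s⁴)³ = s³, (s⁴)⁴ = s⁷, (s⁴)⁵ = s², (s⁴)⁶ = s⁶, (s⁴)⁷ = s, (s⁴)⁸ = s⁵, (s⁴)⁹ = e.
The smallest positive k with (s⁴)ᵏ = e is 9.

Answer: 9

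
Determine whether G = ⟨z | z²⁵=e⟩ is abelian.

G has a single generator, so G is cyclic and hence abelian.

Answer: Yes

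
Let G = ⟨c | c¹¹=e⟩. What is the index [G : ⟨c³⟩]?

First find ord(c³) by computing successive powers:
  (c³)¹ = c³, (c³)² = c⁶, (c³)³ = c⁹, (c³)⁴ = c, (c³)⁵ = c⁴, (c³)⁶ = c⁷, (c³)⁷ = c¹⁰, (c³)⁸ = c², (c³)⁹ = c⁵, (c³)¹⁰ = c⁸, (c³)¹¹ = e.
So |⟨c³⟩| = ord(c³) = 11. With |G| = 11, by Lagrange [G : ⟨c³⟩] = 11/11 = 1.

Answer: 1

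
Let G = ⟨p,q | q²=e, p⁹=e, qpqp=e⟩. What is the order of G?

Enumerate words in the generators, reducing via the relations: the distinct elements are
  {e, p, q, pq, p², p³, p⁴, p⁵, p⁶, p⁷, p⁸, p²q, p³q, p⁴q, p⁵q, p⁶q, p⁷q, p⁸q}.
No further products give new elements, so |G| = 18.

Answer: 18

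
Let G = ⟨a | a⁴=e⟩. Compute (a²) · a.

Compute (a²) · a by multiplying left to right and reducing via the relations at each step:
  (a²) · a = a³

Answer: a³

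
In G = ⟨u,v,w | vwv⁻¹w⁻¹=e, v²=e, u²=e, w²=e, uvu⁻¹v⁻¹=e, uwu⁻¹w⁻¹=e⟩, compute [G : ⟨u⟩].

First find ord(u) by computing successive powers:
  u¹ = u, u² = e.
So |⟨u⟩| = ord(u) = 2. With |G| = 8, by Lagrange [G : ⟨u⟩] = 8/2 = 4.

Answer: 4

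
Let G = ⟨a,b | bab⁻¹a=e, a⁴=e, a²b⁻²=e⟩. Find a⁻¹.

The order of a is 4 (smallest k with aᵏ = e), so a⁻¹ = a³ = a³.
Check: a · (a³) → a · a³ = e, giving e as required.

Answer: a³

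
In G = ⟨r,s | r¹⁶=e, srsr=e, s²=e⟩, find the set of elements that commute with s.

⟨s⟩ ⊆ C_G(s) since powers of s commute with s; so |C_G(s)| ≥ |⟨s⟩| = 2.
By orbit–stabilizer, |C_G(s)| = |G| / |conj. class of s| = 32 / 8 = 4.
The 4 elements commuting with s are {e, r⁸, s, r⁸s}.

Answer: {e, r⁸, s, r⁸s}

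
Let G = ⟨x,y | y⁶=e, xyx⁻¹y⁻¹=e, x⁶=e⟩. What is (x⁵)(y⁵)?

Compute (x⁵) · (y⁵) by multiplying left to right and reducing via the relations at each step:
  (x⁵) · y⁵ = x⁵y⁵

Answer: x⁵y⁵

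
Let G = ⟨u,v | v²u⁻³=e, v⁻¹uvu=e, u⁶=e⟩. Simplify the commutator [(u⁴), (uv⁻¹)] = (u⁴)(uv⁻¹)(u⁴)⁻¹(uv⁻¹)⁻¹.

[(u⁴), (uv⁻¹)] = (u⁴)·(uv⁻¹)·(u⁴)⁻¹·(uv⁻¹)⁻¹.
  (u⁴) · (uv⁻¹) = u²v
  (u²v) · (u²) = v
  v · (uv) = u²

Answer: u²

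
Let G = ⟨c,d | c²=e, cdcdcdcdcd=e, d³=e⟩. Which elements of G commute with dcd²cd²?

⟨dcd²cd²⟩ ⊆ C_G(dcd²cd²) since powers of dcd²cd² commute with dcd²cd²; so |C_G(dcd²cd²)| ≥ |⟨dcd²cd²⟩| = 3.
By orbit–stabilizer, |C_G(dcd²cd²)| = |G| / |conj. class of dcd²cd²| = 60 / 20 = 3.
The 3 elements commuting with dcd²cd² are {e, dcd²cd², dcdcd²}.

Answer: {e, dcd²cd², dcdcd²}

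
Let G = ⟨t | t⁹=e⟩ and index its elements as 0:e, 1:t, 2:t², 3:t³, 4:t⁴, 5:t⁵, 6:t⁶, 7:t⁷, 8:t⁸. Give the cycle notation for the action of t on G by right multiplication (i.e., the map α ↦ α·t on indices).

(0 1 2 3 4 5 6 7 8)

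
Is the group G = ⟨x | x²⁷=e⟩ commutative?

G has a single generator, so G is cyclic and hence abelian.

Answer: Yes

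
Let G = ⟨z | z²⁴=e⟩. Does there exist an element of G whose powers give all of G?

|G| = 24. The element z has order 24 (its powers give 24 distinct elements), so ⟨z⟩ = G and G is cyclic.

Answer: Yes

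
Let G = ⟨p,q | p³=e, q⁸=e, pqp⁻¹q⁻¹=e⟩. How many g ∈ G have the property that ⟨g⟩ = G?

G is cyclic of order 24. An element generates G iff its order is 24, and a cyclic group of order 24 has exactly φ(24) = 8 such elements.

Answer: 8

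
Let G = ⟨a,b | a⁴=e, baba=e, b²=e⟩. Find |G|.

Enumerate words in the generators, reducing via the relations: the distinct elements are
  {a, b, e, ab, a², a³, a²b, a³b}.
No further products give new elements, so |G| = 8.

Answer: 8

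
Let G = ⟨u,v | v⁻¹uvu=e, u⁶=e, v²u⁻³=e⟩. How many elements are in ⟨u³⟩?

|⟨u³⟩| equals the order of u³. Compute successive powers until reaching e:
  (u³)¹ = u³, (u³)² = e.
The smallest positive k with (u³)ᵏ = e is 2, so |⟨u³⟩| = 2.

Answer: 2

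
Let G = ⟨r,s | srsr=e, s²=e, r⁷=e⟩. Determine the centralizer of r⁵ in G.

⟨r⁵⟩ ⊆ C_G(r⁵) since powers of r⁵ commute with r⁵; so |C_G(r⁵)| ≥ |⟨r⁵⟩| = 7.
By orbit–stabilizer, |C_G(r⁵)| = |G| / |conj. class of r⁵| = 14 / 2 = 7.
The 7 elements commuting with r⁵ are {e, r, r², r³, r⁴, r⁵, r⁶}.

Answer: {e, r, r², r³, r⁴, r⁵, r⁶}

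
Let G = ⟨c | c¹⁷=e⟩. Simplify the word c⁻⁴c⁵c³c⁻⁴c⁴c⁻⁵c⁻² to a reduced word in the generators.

Multiply left to right, reducing at each step:
  (c¹³) · c⁵ = c
  c · c³ = c⁴
  (c⁴) · c⁻⁴ = e
  e · c⁴ = c⁴
  (c⁴) · c⁻⁵ = c¹⁶
  (c¹⁶) · c⁻² = c¹⁴

Answer: c¹⁴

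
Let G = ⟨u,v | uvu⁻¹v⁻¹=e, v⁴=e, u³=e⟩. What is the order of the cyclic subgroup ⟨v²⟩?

|⟨v²⟩| equals the order of v². Compute successive powers until reaching e:
  (v²)¹ = v², (v²)² = e.
The smallest positive k with (v²)ᵏ = e is 2, so |⟨v²⟩| = 2.

Answer: 2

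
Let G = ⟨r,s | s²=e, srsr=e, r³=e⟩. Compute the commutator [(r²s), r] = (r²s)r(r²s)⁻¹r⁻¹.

[(r²s), r] = (r²s)·r·(r²s)⁻¹·r⁻¹.
  (r²s) · r = rs
  (rs) · (r²s) = r²
  (r²) · (r²) = r

Answer: r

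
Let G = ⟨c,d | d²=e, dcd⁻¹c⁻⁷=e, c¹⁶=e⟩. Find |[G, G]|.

G' = [G, G] is generated by all commutators. The generator-pair commutators are: [c, d] = c¹⁰.
The subgroup they normally generate is {e, c², c⁴, c⁶, c⁸, c¹⁰, c¹², c¹⁴}, of order 8.
Check: |G/G'| = 32/8 = 4 is the order of the abelianisation.

Answer: 8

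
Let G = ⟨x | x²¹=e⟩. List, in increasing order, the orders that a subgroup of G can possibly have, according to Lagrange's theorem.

|G| = 21 = 3 · 7. By Lagrange's theorem the order of any subgroup divides 21; the divisors of 21 are 1, 3, 7, 21.

Answer: 1, 3, 7, 21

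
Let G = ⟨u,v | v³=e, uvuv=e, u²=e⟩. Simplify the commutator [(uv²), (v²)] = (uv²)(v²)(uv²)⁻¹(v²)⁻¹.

[(uv²), (v²)] = (uv²)·(v²)·(uv²)⁻¹·(v²)⁻¹.
  (uv²) · (v²) = uv
  (uv) · (uv²) = v
  v · v = v²

Answer: v²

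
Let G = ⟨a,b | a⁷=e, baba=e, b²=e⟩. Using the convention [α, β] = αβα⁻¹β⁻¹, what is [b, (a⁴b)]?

[b, (a⁴b)] = b·(a⁴b)·b⁻¹·(a⁴b)⁻¹.
  b · (a⁴b) = a³
  (a³) · b = a³b
  (a³b) · (a⁴b) = a⁶

Answer: a⁶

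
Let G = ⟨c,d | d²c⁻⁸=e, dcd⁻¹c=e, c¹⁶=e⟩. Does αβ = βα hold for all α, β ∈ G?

c·d = cd but d·c = c⁷d⁻¹, so c·d ≠ d·c and G is not abelian.

Answer: No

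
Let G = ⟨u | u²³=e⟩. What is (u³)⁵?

Compute successive powers of (u³), reducing at each step:
  (u³)²: (u³) · u³ = u⁶
  (u³)³: (u⁶) · u³ = u⁹
  (u³)⁴: (u⁹) · u³ = u¹²
  (u³)⁵: (u¹²) · u³ = u¹⁵

Answer: u¹⁵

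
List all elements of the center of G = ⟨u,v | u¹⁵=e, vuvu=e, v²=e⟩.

An element z ∈ Z(G) iff z commutes with every generator.
For example e is central: e·u = u = u·e; e·v = v = v·e.
Whereas u ∉ Z(G) since u·v = uv ≠ u¹⁴v = v·u.
Checking each of the 30 elements this way gives Z(G) = {e}, of order 1.

Answer: {e}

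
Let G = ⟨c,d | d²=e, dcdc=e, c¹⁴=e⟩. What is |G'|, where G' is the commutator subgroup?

G' = [G, G] is generated by all commutators. The generator-pair commutators are: [c, d] = c².
The subgroup they normally generate is {e, c², c⁴, c⁶, c⁸, c¹⁰, c¹²}, of order 7.
Check: |G/G'| = 28/7 = 4 is the order of the abelianisation.

Answer: 7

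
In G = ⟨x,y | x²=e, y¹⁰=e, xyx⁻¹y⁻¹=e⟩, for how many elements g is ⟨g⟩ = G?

⟨g⟩ = G would require ord(g) = |G| = 20, but the maximum element order in G is 10 < 20. So G is not cyclic and no single element generates it: the count is 0.

Answer: 0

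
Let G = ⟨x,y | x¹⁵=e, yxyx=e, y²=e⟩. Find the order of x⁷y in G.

Compute successive powers until reaching e:
  (x⁷y)¹ = x⁷y, (x⁷y)² = e.
The smallest positive k with (x⁷y)ᵏ = e is 2.

Answer: 2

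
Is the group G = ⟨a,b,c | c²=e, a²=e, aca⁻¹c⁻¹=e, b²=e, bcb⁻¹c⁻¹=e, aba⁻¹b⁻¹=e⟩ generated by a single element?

|G| = 8, but the maximum element order in G is 2 < 8. No single element generates all of G, so G is not cyclic.

Answer: No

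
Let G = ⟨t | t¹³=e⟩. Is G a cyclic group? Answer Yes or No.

|G| = 13. The element t has order 13 (its powers give 13 distinct elements), so ⟨t⟩ = G and G is cyclic.

Answer: Yes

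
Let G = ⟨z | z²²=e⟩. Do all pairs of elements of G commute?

G has a single generator, so G is cyclic and hence abelian.

Answer: Yes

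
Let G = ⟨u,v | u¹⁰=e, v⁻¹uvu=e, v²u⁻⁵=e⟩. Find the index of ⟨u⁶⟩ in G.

First find ord(u⁶) by computing successive powers:
  (u⁶)¹ = u⁶, (u⁶)² = u², (u⁶)³ = u⁸, (u⁶)⁴ = u⁴, (u⁶)⁵ = e.
So |⟨u⁶⟩| = ord(u⁶) = 5. With |G| = 20, by Lagrange [G : ⟨u⁶⟩] = 20/5 = 4.

Answer: 4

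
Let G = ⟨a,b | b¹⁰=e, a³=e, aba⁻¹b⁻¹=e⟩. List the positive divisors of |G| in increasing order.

|G| = 30 = 2 · 3 · 5. By Lagrange's theorem the order of any subgroup divides 30; the divisors of 30 are 1, 2, 3, 5, 6, 10, 15, 30.

Answer: 1, 2, 3, 5, 6, 10, 15, 30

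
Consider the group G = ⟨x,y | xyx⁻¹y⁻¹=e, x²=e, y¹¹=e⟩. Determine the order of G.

Enumerate words in the generators, reducing via the relations: the distinct elements are
  {e, x, y, xy, y², y³, y⁴, y⁵, y⁶, y⁷, y⁸, y⁹, xy², xy³, xy⁴, xy⁵, xy⁶, xy⁷, xy⁸, xy⁹, y¹⁰, xy¹⁰}.
No further products give new elements, so |G| = 22.

Answer: 22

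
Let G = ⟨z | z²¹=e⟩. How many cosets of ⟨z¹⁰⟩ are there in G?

First find ord(z¹⁰) by computing successive powers:
  (z¹⁰)¹ = z¹⁰, (z¹⁰)² = z²⁰, (z¹⁰)³ = z⁹, (z¹⁰)⁴ = z¹⁹, (z¹⁰)⁵ = z⁸, (z¹⁰)⁶ = z¹⁸, (z¹⁰)⁷ = z⁷, (z¹⁰)⁸ = z¹⁷, (z¹⁰)⁹ = z⁶, (z¹⁰)¹⁰ = z¹⁶, (z¹⁰)¹¹ = z⁵, (z¹⁰)¹² = z¹⁵, (z¹⁰)¹³ = z⁴, (z¹⁰)¹⁴ = z¹⁴, (z¹⁰)¹⁵ = z³, (z¹⁰)¹⁶ = z¹³, (z¹⁰)¹⁷ = z², (z¹⁰)¹⁸ = z¹², (z¹⁰)¹⁹ = z, (z¹⁰)²⁰ = z¹¹, (z¹⁰)²¹ = e.
So |⟨z¹⁰⟩| = ord(z¹⁰) = 21. With |G| = 21, by Lagrange [G : ⟨z¹⁰⟩] = 21/21 = 1.

Answer: 1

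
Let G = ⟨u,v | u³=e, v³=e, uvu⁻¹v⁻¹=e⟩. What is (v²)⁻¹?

The order of (v²) is 3 (smallest k with (v²)ᵏ = e), so (v²)⁻¹ = (v²)² = v.
Check: (v²) · v → (v²) · v = e, giving e as required.

Answer: v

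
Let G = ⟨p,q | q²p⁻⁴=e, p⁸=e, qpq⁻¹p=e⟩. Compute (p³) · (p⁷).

Compute (p³) · (p⁷) by multiplying left to right and reducing via the relations at each step:
  (p³) · p⁷ = p²

Answer: p²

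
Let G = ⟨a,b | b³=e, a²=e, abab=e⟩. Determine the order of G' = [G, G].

G' = [G, G] is generated by all commutators. The generator-pair commutators are: [a, b] = b.
The subgroup they normally generate is {e, b, b²}, of order 3.
Check: |G/G'| = 6/3 = 2 is the order of the abelianisation.

Answer: 3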